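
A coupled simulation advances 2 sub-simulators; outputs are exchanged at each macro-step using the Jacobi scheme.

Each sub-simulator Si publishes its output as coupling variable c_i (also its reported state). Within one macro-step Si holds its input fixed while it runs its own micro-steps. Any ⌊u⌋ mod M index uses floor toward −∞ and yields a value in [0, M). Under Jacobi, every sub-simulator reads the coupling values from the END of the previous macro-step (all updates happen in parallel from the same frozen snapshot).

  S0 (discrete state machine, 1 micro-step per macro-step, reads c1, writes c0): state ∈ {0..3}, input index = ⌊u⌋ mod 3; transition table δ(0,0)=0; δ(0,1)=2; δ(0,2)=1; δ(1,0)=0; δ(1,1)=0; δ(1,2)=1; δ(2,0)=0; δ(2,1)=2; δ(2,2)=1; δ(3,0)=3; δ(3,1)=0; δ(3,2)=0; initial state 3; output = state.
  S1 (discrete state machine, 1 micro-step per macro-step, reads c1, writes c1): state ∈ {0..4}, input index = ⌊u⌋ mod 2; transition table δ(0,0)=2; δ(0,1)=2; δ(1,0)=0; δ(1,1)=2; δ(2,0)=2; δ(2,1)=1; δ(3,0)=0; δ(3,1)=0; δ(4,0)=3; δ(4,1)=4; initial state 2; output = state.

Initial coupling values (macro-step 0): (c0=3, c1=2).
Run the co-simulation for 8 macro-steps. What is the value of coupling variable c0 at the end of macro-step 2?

macro 1: S0 reads c1=2 → after 1×micro: 0; S1 reads c1=2 → after 1×micro: 2 ⇒ (c0=0, c1=2)
macro 2: S0 reads c1=2 → after 1×micro: 1; S1 reads c1=2 → after 1×micro: 2 ⇒ (c0=1, c1=2)
macro 3: S0 reads c1=2 → after 1×micro: 1; S1 reads c1=2 → after 1×micro: 2 ⇒ (c0=1, c1=2)
macro 4: S0 reads c1=2 → after 1×micro: 1; S1 reads c1=2 → after 1×micro: 2 ⇒ (c0=1, c1=2)
macro 5: S0 reads c1=2 → after 1×micro: 1; S1 reads c1=2 → after 1×micro: 2 ⇒ (c0=1, c1=2)
macro 6: S0 reads c1=2 → after 1×micro: 1; S1 reads c1=2 → after 1×micro: 2 ⇒ (c0=1, c1=2)
macro 7: S0 reads c1=2 → after 1×micro: 1; S1 reads c1=2 → after 1×micro: 2 ⇒ (c0=1, c1=2)
macro 8: S0 reads c1=2 → after 1×micro: 1; S1 reads c1=2 → after 1×micro: 2 ⇒ (c0=1, c1=2)

c0 at macro-step 2 = 1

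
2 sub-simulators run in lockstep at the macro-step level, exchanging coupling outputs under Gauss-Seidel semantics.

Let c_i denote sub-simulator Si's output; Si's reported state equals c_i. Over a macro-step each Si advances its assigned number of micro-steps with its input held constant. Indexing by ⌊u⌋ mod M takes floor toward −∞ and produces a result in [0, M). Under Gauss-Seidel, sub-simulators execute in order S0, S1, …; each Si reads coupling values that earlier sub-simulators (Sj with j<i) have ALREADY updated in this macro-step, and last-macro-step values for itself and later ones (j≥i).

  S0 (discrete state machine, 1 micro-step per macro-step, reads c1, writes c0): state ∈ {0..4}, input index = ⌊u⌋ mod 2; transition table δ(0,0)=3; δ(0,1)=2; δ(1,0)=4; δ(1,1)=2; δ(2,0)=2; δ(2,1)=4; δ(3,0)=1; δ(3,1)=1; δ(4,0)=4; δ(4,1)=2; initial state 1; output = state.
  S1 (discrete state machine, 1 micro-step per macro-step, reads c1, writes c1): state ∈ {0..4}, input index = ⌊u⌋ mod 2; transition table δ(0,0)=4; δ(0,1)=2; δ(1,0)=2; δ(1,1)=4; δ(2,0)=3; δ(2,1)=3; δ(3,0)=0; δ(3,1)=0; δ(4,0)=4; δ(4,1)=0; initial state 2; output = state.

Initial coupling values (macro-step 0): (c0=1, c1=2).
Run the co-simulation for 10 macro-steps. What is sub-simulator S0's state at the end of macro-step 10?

macro 1: S0 reads c1=2 → after 1×micro: 4; S1 reads c1=2 → after 1×micro: 3 ⇒ (c0=4, c1=3)
macro 2: S0 reads c1=3 → after 1×micro: 2; S1 reads c1=3 → after 1×micro: 0 ⇒ (c0=2, c1=0)
macro 3: S0 reads c1=0 → after 1×micro: 2; S1 reads c1=0 → after 1×micro: 4 ⇒ (c0=2, c1=4)
macro 4: S0 reads c1=4 → after 1×micro: 2; S1 reads c1=4 → after 1×micro: 4 ⇒ (c0=2, c1=4)
macro 5: S0 reads c1=4 → after 1×micro: 2; S1 reads c1=4 → after 1×micro: 4 ⇒ (c0=2, c1=4)
macro 6: S0 reads c1=4 → after 1×micro: 2; S1 reads c1=4 → after 1×micro: 4 ⇒ (c0=2, c1=4)
macro 7: S0 reads c1=4 → after 1×micro: 2; S1 reads c1=4 → after 1×micro: 4 ⇒ (c0=2, c1=4)
macro 8: S0 reads c1=4 → after 1×micro: 2; S1 reads c1=4 → after 1×micro: 4 ⇒ (c0=2, c1=4)
macro 9: S0 reads c1=4 → after 1×micro: 2; S1 reads c1=4 → after 1×micro: 4 ⇒ (c0=2, c1=4)
macro 10: S0 reads c1=4 → after 1×micro: 2; S1 reads c1=4 → after 1×micro: 4 ⇒ (c0=2, c1=4)

S0 state at macro-step 10 = 2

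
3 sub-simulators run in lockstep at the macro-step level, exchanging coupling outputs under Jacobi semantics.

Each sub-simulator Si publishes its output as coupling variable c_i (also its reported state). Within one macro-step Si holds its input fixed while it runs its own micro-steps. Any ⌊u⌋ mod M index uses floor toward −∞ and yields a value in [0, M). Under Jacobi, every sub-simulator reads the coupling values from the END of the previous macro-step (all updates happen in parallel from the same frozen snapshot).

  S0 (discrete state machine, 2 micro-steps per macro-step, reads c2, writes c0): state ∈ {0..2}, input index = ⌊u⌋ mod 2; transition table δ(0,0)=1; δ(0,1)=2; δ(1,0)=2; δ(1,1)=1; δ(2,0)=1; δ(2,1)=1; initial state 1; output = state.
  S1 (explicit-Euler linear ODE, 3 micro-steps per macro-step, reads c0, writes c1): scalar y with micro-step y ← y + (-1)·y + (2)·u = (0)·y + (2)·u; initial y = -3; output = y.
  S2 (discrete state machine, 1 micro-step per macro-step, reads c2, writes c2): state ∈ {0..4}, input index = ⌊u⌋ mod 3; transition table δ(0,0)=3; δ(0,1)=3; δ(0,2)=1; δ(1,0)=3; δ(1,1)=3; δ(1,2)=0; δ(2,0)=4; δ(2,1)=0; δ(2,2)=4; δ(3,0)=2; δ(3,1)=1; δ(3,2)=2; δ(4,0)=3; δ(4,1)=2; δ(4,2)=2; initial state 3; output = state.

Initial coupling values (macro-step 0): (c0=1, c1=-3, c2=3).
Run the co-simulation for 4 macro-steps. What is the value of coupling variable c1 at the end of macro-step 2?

macro 1: S0 reads c2=3 → after 2×micro: 1; S1 reads c0=1 → after 3×micro: 2; S2 reads c2=3 → after 1×micro: 2 ⇒ (c0=1, c1=2, c2=2)
macro 2: S0 reads c2=2 → after 2×micro: 1; S1 reads c0=1 → after 3×micro: 2; S2 reads c2=2 → after 1×micro: 4 ⇒ (c0=1, c1=2, c2=4)
macro 3: S0 reads c2=4 → after 2×micro: 1; S1 reads c0=1 → after 3×micro: 2; S2 reads c2=4 → after 1×micro: 2 ⇒ (c0=1, c1=2, c2=2)
macro 4: S0 reads c2=2 → after 2×micro: 1; S1 reads c0=1 → after 3×micro: 2; S2 reads c2=2 → after 1×micro: 4 ⇒ (c0=1, c1=2, c2=4)

c1 at macro-step 2 = 2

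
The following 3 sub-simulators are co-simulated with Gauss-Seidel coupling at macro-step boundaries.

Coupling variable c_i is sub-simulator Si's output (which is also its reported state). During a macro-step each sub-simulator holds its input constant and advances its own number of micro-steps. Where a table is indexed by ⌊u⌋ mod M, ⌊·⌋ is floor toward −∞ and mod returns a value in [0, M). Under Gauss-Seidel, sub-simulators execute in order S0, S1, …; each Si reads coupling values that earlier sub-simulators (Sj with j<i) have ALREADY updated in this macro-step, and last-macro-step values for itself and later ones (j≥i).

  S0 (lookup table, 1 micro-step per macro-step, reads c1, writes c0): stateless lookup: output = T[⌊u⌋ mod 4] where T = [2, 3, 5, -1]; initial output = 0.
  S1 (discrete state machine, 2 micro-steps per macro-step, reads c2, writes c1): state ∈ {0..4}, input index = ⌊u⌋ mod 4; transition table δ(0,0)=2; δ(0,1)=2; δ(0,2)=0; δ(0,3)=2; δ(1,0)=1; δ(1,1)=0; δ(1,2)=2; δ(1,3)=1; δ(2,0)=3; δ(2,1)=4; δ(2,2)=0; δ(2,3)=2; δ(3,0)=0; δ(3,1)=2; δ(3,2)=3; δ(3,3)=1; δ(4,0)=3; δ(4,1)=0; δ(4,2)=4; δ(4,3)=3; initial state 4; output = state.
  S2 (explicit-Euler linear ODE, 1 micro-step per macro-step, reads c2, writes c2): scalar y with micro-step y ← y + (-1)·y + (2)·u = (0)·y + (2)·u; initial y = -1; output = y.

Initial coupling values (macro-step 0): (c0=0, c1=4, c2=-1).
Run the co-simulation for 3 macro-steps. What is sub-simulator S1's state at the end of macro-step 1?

S1 state at macro-step 1 = 1

macro 1: S0 reads c1=4 → after 1×micro: 2; S1 reads c2=-1 → after 2×micro: 1; S2 reads c2=-1 → after 1×micro: -2 ⇒ (c0=2, c1=1, c2=-2)
macro 2: S0 reads c1=1 → after 1×micro: 3; S1 reads c2=-2 → after 2×micro: 0; S2 reads c2=-2 → after 1×micro: -4 ⇒ (c0=3, c1=0, c2=-4)
macro 3: S0 reads c1=0 → after 1×micro: 2; S1 reads c2=-4 → after 2×micro: 3; S2 reads c2=-4 → after 1×micro: -8 ⇒ (c0=2, c1=3, c2=-8)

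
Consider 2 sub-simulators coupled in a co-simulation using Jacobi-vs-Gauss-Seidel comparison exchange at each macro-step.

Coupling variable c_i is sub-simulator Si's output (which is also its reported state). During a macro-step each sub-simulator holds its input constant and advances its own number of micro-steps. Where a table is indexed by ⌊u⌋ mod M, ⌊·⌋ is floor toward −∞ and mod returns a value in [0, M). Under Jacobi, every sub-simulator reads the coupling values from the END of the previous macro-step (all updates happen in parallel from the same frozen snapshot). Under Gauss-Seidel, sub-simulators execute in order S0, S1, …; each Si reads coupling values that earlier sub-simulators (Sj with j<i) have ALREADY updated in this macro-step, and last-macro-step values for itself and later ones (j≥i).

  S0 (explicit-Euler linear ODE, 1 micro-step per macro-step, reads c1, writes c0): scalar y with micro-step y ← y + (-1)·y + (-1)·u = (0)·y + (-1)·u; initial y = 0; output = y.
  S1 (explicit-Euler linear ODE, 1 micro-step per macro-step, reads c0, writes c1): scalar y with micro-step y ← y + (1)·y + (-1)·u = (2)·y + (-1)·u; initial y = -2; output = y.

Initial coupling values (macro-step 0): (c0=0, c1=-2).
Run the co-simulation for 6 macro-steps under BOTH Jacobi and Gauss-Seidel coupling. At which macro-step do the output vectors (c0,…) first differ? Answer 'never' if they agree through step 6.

[Jacobi] macro 1: S0 reads c1=-2 → after 1×micro: 2; S1 reads c0=0 → after 1×micro: -4 ⇒ (c0=2, c1=-4)
[Jacobi] macro 2: S0 reads c1=-4 → after 1×micro: 4; S1 reads c0=2 → after 1×micro: -10 ⇒ (c0=4, c1=-10)
[Jacobi] macro 3: S0 reads c1=-10 → after 1×micro: 10; S1 reads c0=4 → after 1×micro: -24 ⇒ (c0=10, c1=-24)
[Jacobi] macro 4: S0 reads c1=-24 → after 1×micro: 24; S1 reads c0=10 → after 1×micro: -58 ⇒ (c0=24, c1=-58)
[Jacobi] macro 5: S0 reads c1=-58 → after 1×micro: 58; S1 reads c0=24 → after 1×micro: -140 ⇒ (c0=58, c1=-140)
[Jacobi] macro 6: S0 reads c1=-140 → after 1×micro: 140; S1 reads c0=58 → after 1×micro: -338 ⇒ (c0=140, c1=-338)
[Gauss-Seidel] macro 1: S0 reads c1=-2 → after 1×micro: 2; S1 reads c0=2 → after 1×micro: -6 ⇒ (c0=2, c1=-6)
[Gauss-Seidel] macro 2: S0 reads c1=-6 → after 1×micro: 6; S1 reads c0=6 → after 1×micro: -18 ⇒ (c0=6, c1=-18)
[Gauss-Seidel] macro 3: S0 reads c1=-18 → after 1×micro: 18; S1 reads c0=18 → after 1×micro: -54 ⇒ (c0=18, c1=-54)
[Gauss-Seidel] macro 4: S0 reads c1=-54 → after 1×micro: 54; S1 reads c0=54 → after 1×micro: -162 ⇒ (c0=54, c1=-162)
[Gauss-Seidel] macro 5: S0 reads c1=-162 → after 1×micro: 162; S1 reads c0=162 → after 1×micro: -486 ⇒ (c0=162, c1=-486)
[Gauss-Seidel] macro 6: S0 reads c1=-486 → after 1×micro: 486; S1 reads c0=486 → after 1×micro: -1458 ⇒ (c0=486, c1=-1458)

first divergence at macro-step: 1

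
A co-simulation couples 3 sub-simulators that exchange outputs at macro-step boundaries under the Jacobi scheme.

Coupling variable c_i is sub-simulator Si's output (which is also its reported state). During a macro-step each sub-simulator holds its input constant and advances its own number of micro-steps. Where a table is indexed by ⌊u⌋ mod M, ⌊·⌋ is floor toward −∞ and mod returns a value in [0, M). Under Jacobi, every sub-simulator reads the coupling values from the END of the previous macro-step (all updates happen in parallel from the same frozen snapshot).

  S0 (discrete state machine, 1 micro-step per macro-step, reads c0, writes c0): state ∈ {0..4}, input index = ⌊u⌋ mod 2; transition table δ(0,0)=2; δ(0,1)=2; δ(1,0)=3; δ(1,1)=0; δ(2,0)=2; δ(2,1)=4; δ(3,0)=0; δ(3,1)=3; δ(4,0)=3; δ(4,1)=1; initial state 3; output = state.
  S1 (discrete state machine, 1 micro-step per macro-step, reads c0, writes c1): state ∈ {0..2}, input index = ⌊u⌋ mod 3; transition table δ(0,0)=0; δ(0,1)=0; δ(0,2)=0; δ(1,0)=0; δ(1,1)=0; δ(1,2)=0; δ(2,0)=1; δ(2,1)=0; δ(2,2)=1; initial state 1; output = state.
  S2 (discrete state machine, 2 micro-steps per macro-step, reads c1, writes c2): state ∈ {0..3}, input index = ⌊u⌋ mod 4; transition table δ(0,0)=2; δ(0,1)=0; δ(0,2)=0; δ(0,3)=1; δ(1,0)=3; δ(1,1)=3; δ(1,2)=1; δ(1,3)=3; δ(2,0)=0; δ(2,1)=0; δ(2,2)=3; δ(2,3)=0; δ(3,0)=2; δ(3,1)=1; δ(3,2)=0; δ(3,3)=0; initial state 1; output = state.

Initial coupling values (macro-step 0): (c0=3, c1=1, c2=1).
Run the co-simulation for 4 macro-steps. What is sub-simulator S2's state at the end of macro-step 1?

S2 state at macro-step 1 = 1

macro 1: S0 reads c0=3 → after 1×micro: 3; S1 reads c0=3 → after 1×micro: 0; S2 reads c1=1 → after 2×micro: 1 ⇒ (c0=3, c1=0, c2=1)
macro 2: S0 reads c0=3 → after 1×micro: 3; S1 reads c0=3 → after 1×micro: 0; S2 reads c1=0 → after 2×micro: 2 ⇒ (c0=3, c1=0, c2=2)
macro 3: S0 reads c0=3 → after 1×micro: 3; S1 reads c0=3 → after 1×micro: 0; S2 reads c1=0 → after 2×micro: 2 ⇒ (c0=3, c1=0, c2=2)
macro 4: S0 reads c0=3 → after 1×micro: 3; S1 reads c0=3 → after 1×micro: 0; S2 reads c1=0 → after 2×micro: 2 ⇒ (c0=3, c1=0, c2=2)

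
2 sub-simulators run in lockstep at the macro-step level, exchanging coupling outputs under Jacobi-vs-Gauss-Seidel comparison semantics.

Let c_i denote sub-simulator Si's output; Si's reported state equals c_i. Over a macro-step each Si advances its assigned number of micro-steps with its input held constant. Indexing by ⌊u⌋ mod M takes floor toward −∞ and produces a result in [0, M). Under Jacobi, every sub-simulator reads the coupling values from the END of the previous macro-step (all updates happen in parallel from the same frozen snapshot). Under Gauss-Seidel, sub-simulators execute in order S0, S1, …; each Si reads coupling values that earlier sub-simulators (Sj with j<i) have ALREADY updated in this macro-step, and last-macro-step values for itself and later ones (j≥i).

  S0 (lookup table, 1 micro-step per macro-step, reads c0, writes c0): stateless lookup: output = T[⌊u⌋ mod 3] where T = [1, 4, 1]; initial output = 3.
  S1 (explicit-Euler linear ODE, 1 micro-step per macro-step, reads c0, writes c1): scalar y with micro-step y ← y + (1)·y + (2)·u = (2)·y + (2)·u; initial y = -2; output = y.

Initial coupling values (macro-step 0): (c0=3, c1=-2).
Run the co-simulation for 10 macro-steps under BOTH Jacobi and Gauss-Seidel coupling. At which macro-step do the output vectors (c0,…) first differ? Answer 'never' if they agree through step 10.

[Jacobi] macro 1: S0 reads c0=3 → after 1×micro: 1; S1 reads c0=3 → after 1×micro: 2 ⇒ (c0=1, c1=2)
[Jacobi] macro 2: S0 reads c0=1 → after 1×micro: 4; S1 reads c0=1 → after 1×micro: 6 ⇒ (c0=4, c1=6)
[Jacobi] macro 3: S0 reads c0=4 → after 1×micro: 4; S1 reads c0=4 → after 1×micro: 20 ⇒ (c0=4, c1=20)
[Jacobi] macro 4: S0 reads c0=4 → after 1×micro: 4; S1 reads c0=4 → after 1×micro: 48 ⇒ (c0=4, c1=48)
[Jacobi] macro 5: S0 reads c0=4 → after 1×micro: 4; S1 reads c0=4 → after 1×micro: 104 ⇒ (c0=4, c1=104)
[Jacobi] macro 6: S0 reads c0=4 → after 1×micro: 4; S1 reads c0=4 → after 1×micro: 216 ⇒ (c0=4, c1=216)
[Jacobi] macro 7: S0 reads c0=4 → after 1×micro: 4; S1 reads c0=4 → after 1×micro: 440 ⇒ (c0=4, c1=440)
[Jacobi] macro 8: S0 reads c0=4 → after 1×micro: 4; S1 reads c0=4 → after 1×micro: 888 ⇒ (c0=4, c1=888)
[Jacobi] macro 9: S0 reads c0=4 → after 1×micro: 4; S1 reads c0=4 → after 1×micro: 1784 ⇒ (c0=4, c1=1784)
[Jacobi] macro 10: S0 reads c0=4 → after 1×micro: 4; S1 reads c0=4 → after 1×micro: 3576 ⇒ (c0=4, c1=3576)
[Gauss-Seidel] macro 1: S0 reads c0=3 → after 1×micro: 1; S1 reads c0=1 → after 1×micro: -2 ⇒ (c0=1, c1=-2)
[Gauss-Seidel] macro 2: S0 reads c0=1 → after 1×micro: 4; S1 reads c0=4 → after 1×micro: 4 ⇒ (c0=4, c1=4)
[Gauss-Seidel] macro 3: S0 reads c0=4 → after 1×micro: 4; S1 reads c0=4 → after 1×micro: 16 ⇒ (c0=4, c1=16)
[Gauss-Seidel] macro 4: S0 reads c0=4 → after 1×micro: 4; S1 reads c0=4 → after 1×micro: 40 ⇒ (c0=4, c1=40)
[Gauss-Seidel] macro 5: S0 reads c0=4 → after 1×micro: 4; S1 reads c0=4 → after 1×micro: 88 ⇒ (c0=4, c1=88)
[Gauss-Seidel] macro 6: S0 reads c0=4 → after 1×micro: 4; S1 reads c0=4 → after 1×micro: 184 ⇒ (c0=4, c1=184)
[Gauss-Seidel] macro 7: S0 reads c0=4 → after 1×micro: 4; S1 reads c0=4 → after 1×micro: 376 ⇒ (c0=4, c1=376)
[Gauss-Seidel] macro 8: S0 reads c0=4 → after 1×micro: 4; S1 reads c0=4 → after 1×micro: 760 ⇒ (c0=4, c1=760)
[Gauss-Seidel] macro 9: S0 reads c0=4 → after 1×micro: 4; S1 reads c0=4 → after 1×micro: 1528 ⇒ (c0=4, c1=1528)
[Gauss-Seidel] macro 10: S0 reads c0=4 → after 1×micro: 4; S1 reads c0=4 → after 1×micro: 3064 ⇒ (c0=4, c1=3064)

first divergence at macro-step: 1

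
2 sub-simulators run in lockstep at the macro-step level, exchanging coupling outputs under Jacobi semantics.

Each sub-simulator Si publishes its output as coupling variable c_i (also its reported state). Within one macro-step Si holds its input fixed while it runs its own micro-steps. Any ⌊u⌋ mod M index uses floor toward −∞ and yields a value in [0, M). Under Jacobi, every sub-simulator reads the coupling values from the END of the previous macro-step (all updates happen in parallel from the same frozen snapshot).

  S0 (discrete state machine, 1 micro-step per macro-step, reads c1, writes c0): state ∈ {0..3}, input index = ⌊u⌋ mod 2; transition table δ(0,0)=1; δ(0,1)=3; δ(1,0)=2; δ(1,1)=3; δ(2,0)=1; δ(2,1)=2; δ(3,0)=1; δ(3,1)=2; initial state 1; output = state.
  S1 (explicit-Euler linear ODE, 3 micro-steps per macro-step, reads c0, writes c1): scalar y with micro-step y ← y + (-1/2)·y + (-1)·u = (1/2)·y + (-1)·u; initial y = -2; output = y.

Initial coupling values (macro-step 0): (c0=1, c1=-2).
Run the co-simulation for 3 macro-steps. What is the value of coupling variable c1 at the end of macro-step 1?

macro 1: S0 reads c1=-2 → after 1×micro: 2; S1 reads c0=1 → after 3×micro: -2 ⇒ (c0=2, c1=-2)
macro 2: S0 reads c1=-2 → after 1×micro: 1; S1 reads c0=2 → after 3×micro: -15/4 ⇒ (c0=1, c1=-15/4)
macro 3: S0 reads c1=-15/4 → after 1×micro: 2; S1 reads c0=1 → after 3×micro: -71/32 ⇒ (c0=2, c1=-71/32)

c1 at macro-step 1 = -2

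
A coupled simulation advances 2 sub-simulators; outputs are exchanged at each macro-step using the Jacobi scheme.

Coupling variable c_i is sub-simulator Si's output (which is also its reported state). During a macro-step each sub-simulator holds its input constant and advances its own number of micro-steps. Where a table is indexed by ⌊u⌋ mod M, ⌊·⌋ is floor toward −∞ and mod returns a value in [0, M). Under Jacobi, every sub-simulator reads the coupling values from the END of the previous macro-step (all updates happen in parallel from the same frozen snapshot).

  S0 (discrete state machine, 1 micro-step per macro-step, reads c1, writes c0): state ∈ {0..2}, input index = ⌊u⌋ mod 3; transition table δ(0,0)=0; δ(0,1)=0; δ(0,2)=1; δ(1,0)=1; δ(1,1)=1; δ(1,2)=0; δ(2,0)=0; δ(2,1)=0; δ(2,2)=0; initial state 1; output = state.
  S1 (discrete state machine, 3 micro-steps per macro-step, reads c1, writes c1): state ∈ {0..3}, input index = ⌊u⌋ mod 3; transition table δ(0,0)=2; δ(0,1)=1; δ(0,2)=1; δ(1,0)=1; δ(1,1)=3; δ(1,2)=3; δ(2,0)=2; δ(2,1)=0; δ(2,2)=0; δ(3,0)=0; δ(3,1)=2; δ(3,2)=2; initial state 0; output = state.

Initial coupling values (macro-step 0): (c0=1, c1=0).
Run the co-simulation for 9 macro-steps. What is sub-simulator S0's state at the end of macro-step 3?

macro 1: S0 reads c1=0 → after 1×micro: 1; S1 reads c1=0 → after 3×micro: 2 ⇒ (c0=1, c1=2)
macro 2: S0 reads c1=2 → after 1×micro: 0; S1 reads c1=2 → after 3×micro: 3 ⇒ (c0=0, c1=3)
macro 3: S0 reads c1=3 → after 1×micro: 0; S1 reads c1=3 → after 3×micro: 2 ⇒ (c0=0, c1=2)
macro 4: S0 reads c1=2 → after 1×micro: 1; S1 reads c1=2 → after 3×micro: 3 ⇒ (c0=1, c1=3)
macro 5: S0 reads c1=3 → after 1×micro: 1; S1 reads c1=3 → after 3×micro: 2 ⇒ (c0=1, c1=2)
macro 6: S0 reads c1=2 → after 1×micro: 0; S1 reads c1=2 → after 3×micro: 3 ⇒ (c0=0, c1=3)
macro 7: S0 reads c1=3 → after 1×micro: 0; S1 reads c1=3 → after 3×micro: 2 ⇒ (c0=0, c1=2)
macro 8: S0 reads c1=2 → after 1×micro: 1; S1 reads c1=2 → after 3×micro: 3 ⇒ (c0=1, c1=3)
macro 9: S0 reads c1=3 → after 1×micro: 1; S1 reads c1=3 → after 3×micro: 2 ⇒ (c0=1, c1=2)

S0 state at macro-step 3 = 0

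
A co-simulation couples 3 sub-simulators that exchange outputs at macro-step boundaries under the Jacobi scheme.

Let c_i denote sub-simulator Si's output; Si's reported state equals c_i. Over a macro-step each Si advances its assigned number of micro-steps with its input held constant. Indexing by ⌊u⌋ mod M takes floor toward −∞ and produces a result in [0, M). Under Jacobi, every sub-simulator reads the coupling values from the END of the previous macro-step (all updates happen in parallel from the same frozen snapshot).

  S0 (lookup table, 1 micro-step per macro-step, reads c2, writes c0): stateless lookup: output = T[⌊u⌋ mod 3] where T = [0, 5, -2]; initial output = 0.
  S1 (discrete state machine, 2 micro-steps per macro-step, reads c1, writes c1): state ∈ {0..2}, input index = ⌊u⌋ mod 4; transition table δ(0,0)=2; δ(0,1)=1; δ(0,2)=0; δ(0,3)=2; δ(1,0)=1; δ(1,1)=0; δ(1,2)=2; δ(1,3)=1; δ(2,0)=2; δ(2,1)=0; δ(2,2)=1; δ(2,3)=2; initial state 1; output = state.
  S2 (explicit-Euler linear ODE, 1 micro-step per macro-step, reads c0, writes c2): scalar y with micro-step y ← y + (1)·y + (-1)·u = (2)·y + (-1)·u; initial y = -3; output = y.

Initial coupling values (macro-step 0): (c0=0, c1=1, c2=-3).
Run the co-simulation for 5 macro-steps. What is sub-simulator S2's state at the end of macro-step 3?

S2 state at macro-step 3 = -24

macro 1: S0 reads c2=-3 → after 1×micro: 0; S1 reads c1=1 → after 2×micro: 1; S2 reads c0=0 → after 1×micro: -6 ⇒ (c0=0, c1=1, c2=-6)
macro 2: S0 reads c2=-6 → after 1×micro: 0; S1 reads c1=1 → after 2×micro: 1; S2 reads c0=0 → after 1×micro: -12 ⇒ (c0=0, c1=1, c2=-12)
macro 3: S0 reads c2=-12 → after 1×micro: 0; S1 reads c1=1 → after 2×micro: 1; S2 reads c0=0 → after 1×micro: -24 ⇒ (c0=0, c1=1, c2=-24)
macro 4: S0 reads c2=-24 → after 1×micro: 0; S1 reads c1=1 → after 2×micro: 1; S2 reads c0=0 → after 1×micro: -48 ⇒ (c0=0, c1=1, c2=-48)
macro 5: S0 reads c2=-48 → after 1×micro: 0; S1 reads c1=1 → after 2×micro: 1; S2 reads c0=0 → after 1×micro: -96 ⇒ (c0=0, c1=1, c2=-96)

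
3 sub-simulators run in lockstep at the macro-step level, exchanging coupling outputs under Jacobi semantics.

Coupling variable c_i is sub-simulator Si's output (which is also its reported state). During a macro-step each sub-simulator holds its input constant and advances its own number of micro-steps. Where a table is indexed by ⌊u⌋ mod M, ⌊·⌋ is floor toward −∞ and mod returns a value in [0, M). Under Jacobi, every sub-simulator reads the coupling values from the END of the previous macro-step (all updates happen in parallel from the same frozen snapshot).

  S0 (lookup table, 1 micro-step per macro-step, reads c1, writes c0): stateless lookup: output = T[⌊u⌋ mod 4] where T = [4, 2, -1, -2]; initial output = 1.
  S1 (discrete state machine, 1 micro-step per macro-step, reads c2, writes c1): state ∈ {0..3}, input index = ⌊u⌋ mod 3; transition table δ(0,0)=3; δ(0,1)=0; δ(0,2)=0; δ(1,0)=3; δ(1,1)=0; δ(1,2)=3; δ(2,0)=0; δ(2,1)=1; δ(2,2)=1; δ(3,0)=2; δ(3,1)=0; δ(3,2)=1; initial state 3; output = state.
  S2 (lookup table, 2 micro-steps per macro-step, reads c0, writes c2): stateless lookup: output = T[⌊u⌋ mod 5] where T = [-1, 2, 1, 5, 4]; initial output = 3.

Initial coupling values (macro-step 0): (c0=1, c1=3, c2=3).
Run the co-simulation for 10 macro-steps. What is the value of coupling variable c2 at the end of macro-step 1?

macro 1: S0 reads c1=3 → after 1×micro: -2; S1 reads c2=3 → after 1×micro: 2; S2 reads c0=1 → after 2×micro: 2 ⇒ (c0=-2, c1=2, c2=2)
macro 2: S0 reads c1=2 → after 1×micro: -1; S1 reads c2=2 → after 1×micro: 1; S2 reads c0=-2 → after 2×micro: 5 ⇒ (c0=-1, c1=1, c2=5)
macro 3: S0 reads c1=1 → after 1×micro: 2; S1 reads c2=5 → after 1×micro: 3; S2 reads c0=-1 → after 2×micro: 4 ⇒ (c0=2, c1=3, c2=4)
macro 4: S0 reads c1=3 → after 1×micro: -2; S1 reads c2=4 → after 1×micro: 0; S2 reads c0=2 → after 2×micro: 1 ⇒ (c0=-2, c1=0, c2=1)
macro 5: S0 reads c1=0 → after 1×micro: 4; S1 reads c2=1 → after 1×micro: 0; S2 reads c0=-2 → after 2×micro: 5 ⇒ (c0=4, c1=0, c2=5)
macro 6: S0 reads c1=0 → after 1×micro: 4; S1 reads c2=5 → after 1×micro: 0; S2 reads c0=4 → after 2×micro: 4 ⇒ (c0=4, c1=0, c2=4)
macro 7: S0 reads c1=0 → after 1×micro: 4; S1 reads c2=4 → after 1×micro: 0; S2 reads c0=4 → after 2×micro: 4 ⇒ (c0=4, c1=0, c2=4)
macro 8: S0 reads c1=0 → after 1×micro: 4; S1 reads c2=4 → after 1×micro: 0; S2 reads c0=4 → after 2×micro: 4 ⇒ (c0=4, c1=0, c2=4)
macro 9: S0 reads c1=0 → after 1×micro: 4; S1 reads c2=4 → after 1×micro: 0; S2 reads c0=4 → after 2×micro: 4 ⇒ (c0=4, c1=0, c2=4)
macro 10: S0 reads c1=0 → after 1×micro: 4; S1 reads c2=4 → after 1×micro: 0; S2 reads c0=4 → after 2×micro: 4 ⇒ (c0=4, c1=0, c2=4)

c2 at macro-step 1 = 2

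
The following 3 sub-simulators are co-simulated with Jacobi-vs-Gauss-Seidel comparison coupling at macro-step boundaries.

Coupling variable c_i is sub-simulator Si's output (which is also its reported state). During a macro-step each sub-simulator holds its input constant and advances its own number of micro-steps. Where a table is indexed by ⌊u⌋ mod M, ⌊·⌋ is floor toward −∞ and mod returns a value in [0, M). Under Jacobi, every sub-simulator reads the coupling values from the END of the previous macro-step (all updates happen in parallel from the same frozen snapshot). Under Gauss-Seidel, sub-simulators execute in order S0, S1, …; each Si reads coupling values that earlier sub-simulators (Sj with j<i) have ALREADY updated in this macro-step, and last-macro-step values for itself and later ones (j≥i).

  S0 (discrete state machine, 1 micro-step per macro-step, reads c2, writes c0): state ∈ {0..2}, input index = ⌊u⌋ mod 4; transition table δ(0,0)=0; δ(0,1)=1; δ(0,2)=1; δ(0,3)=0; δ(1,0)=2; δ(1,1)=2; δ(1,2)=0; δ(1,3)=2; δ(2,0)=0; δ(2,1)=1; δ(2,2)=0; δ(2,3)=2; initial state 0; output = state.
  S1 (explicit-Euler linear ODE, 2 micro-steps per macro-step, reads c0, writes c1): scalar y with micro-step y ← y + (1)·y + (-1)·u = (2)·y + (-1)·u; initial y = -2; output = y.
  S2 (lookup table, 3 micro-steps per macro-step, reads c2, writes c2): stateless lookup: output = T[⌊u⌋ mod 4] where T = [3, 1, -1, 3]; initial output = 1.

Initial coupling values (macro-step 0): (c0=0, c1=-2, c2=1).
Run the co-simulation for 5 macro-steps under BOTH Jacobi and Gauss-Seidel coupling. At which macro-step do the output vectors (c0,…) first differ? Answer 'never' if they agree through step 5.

first divergence at macro-step: 1

[Jacobi] macro 1: S0 reads c2=1 → after 1×micro: 1; S1 reads c0=0 → after 2×micro: -8; S2 reads c2=1 → after 3×micro: 1 ⇒ (c0=1, c1=-8, c2=1)
[Jacobi] macro 2: S0 reads c2=1 → after 1×micro: 2; S1 reads c0=1 → after 2×micro: -35; S2 reads c2=1 → after 3×micro: 1 ⇒ (c0=2, c1=-35, c2=1)
[Jacobi] macro 3: S0 reads c2=1 → after 1×micro: 1; S1 reads c0=2 → after 2×micro: -146; S2 reads c2=1 → after 3×micro: 1 ⇒ (c0=1, c1=-146, c2=1)
[Jacobi] macro 4: S0 reads c2=1 → after 1×micro: 2; S1 reads c0=1 → after 2×micro: -587; S2 reads c2=1 → after 3×micro: 1 ⇒ (c0=2, c1=-587, c2=1)
[Jacobi] macro 5: S0 reads c2=1 → after 1×micro: 1; S1 reads c0=2 → after 2×micro: -2354; S2 reads c2=1 → after 3×micro: 1 ⇒ (c0=1, c1=-2354, c2=1)
[Gauss-Seidel] macro 1: S0 reads c2=1 → after 1×micro: 1; S1 reads c0=1 → after 2×micro: -11; S2 reads c2=1 → after 3×micro: 1 ⇒ (c0=1, c1=-11, c2=1)
[Gauss-Seidel] macro 2: S0 reads c2=1 → after 1×micro: 2; S1 reads c0=2 → after 2×micro: -50; S2 reads c2=1 → after 3×micro: 1 ⇒ (c0=2, c1=-50, c2=1)
[Gauss-Seidel] macro 3: S0 reads c2=1 → after 1×micro: 1; S1 reads c0=1 → after 2×micro: -203; S2 reads c2=1 → after 3×micro: 1 ⇒ (c0=1, c1=-203, c2=1)
[Gauss-Seidel] macro 4: S0 reads c2=1 → after 1×micro: 2; S1 reads c0=2 → after 2×micro: -818; S2 reads c2=1 → after 3×micro: 1 ⇒ (c0=2, c1=-818, c2=1)
[Gauss-Seidel] macro 5: S0 reads c2=1 → after 1×micro: 1; S1 reads c0=1 → after 2×micro: -3275; S2 reads c2=1 → after 3×micro: 1 ⇒ (c0=1, c1=-3275, c2=1)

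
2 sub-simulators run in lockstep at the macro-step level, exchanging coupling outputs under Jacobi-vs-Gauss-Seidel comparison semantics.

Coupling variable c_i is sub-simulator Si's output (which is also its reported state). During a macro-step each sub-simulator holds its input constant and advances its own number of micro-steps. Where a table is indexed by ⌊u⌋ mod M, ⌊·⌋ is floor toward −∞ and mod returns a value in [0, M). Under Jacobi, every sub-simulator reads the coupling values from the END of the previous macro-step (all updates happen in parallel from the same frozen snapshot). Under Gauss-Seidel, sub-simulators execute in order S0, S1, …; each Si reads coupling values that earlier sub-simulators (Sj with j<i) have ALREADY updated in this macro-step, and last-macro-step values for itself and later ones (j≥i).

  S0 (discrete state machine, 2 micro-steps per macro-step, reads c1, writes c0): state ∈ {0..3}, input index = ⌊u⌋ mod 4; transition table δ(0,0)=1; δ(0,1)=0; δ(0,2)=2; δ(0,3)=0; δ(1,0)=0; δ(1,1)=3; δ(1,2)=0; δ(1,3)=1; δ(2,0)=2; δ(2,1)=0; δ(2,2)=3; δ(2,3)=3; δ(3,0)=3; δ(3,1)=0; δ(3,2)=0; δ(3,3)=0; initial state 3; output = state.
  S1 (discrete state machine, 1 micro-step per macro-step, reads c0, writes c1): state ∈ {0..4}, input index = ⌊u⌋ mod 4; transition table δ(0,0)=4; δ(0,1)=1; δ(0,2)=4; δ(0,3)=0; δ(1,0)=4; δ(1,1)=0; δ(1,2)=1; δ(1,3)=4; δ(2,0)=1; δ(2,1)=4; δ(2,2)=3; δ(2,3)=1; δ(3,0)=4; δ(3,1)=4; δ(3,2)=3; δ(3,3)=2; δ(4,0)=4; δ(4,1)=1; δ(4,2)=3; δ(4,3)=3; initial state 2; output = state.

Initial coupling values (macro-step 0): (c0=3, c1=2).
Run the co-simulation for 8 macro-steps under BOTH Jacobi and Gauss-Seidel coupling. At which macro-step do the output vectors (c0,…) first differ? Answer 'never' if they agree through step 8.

first divergence at macro-step: 1

[Jacobi] macro 1: S0 reads c1=2 → after 2×micro: 2; S1 reads c0=3 → after 1×micro: 1 ⇒ (c0=2, c1=1)
[Jacobi] macro 2: S0 reads c1=1 → after 2×micro: 0; S1 reads c0=2 → after 1×micro: 1 ⇒ (c0=0, c1=1)
[Jacobi] macro 3: S0 reads c1=1 → after 2×micro: 0; S1 reads c0=0 → after 1×micro: 4 ⇒ (c0=0, c1=4)
[Jacobi] macro 4: S0 reads c1=4 → after 2×micro: 0; S1 reads c0=0 → after 1×micro: 4 ⇒ (c0=0, c1=4)
[Jacobi] macro 5: S0 reads c1=4 → after 2×micro: 0; S1 reads c0=0 → after 1×micro: 4 ⇒ (c0=0, c1=4)
[Jacobi] macro 6: S0 reads c1=4 → after 2×micro: 0; S1 reads c0=0 → after 1×micro: 4 ⇒ (c0=0, c1=4)
[Jacobi] macro 7: S0 reads c1=4 → after 2×micro: 0; S1 reads c0=0 → after 1×micro: 4 ⇒ (c0=0, c1=4)
[Jacobi] macro 8: S0 reads c1=4 → after 2×micro: 0; S1 reads c0=0 → after 1×micro: 4 ⇒ (c0=0, c1=4)
[Gauss-Seidel] macro 1: S0 reads c1=2 → after 2×micro: 2; S1 reads c0=2 → after 1×micro: 3 ⇒ (c0=2, c1=3)
[Gauss-Seidel] macro 2: S0 reads c1=3 → after 2×micro: 0; S1 reads c0=0 → after 1×micro: 4 ⇒ (c0=0, c1=4)
[Gauss-Seidel] macro 3: S0 reads c1=4 → after 2×micro: 0; S1 reads c0=0 → after 1×micro: 4 ⇒ (c0=0, c1=4)
[Gauss-Seidel] macro 4: S0 reads c1=4 → after 2×micro: 0; S1 reads c0=0 → after 1×micro: 4 ⇒ (c0=0, c1=4)
[Gauss-Seidel] macro 5: S0 reads c1=4 → after 2×micro: 0; S1 reads c0=0 → after 1×micro: 4 ⇒ (c0=0, c1=4)
[Gauss-Seidel] macro 6: S0 reads c1=4 → after 2×micro: 0; S1 reads c0=0 → after 1×micro: 4 ⇒ (c0=0, c1=4)
[Gauss-Seidel] macro 7: S0 reads c1=4 → after 2×micro: 0; S1 reads c0=0 → after 1×micro: 4 ⇒ (c0=0, c1=4)
[Gauss-Seidel] macro 8: S0 reads c1=4 → after 2×micro: 0; S1 reads c0=0 → after 1×micro: 4 ⇒ (c0=0, c1=4)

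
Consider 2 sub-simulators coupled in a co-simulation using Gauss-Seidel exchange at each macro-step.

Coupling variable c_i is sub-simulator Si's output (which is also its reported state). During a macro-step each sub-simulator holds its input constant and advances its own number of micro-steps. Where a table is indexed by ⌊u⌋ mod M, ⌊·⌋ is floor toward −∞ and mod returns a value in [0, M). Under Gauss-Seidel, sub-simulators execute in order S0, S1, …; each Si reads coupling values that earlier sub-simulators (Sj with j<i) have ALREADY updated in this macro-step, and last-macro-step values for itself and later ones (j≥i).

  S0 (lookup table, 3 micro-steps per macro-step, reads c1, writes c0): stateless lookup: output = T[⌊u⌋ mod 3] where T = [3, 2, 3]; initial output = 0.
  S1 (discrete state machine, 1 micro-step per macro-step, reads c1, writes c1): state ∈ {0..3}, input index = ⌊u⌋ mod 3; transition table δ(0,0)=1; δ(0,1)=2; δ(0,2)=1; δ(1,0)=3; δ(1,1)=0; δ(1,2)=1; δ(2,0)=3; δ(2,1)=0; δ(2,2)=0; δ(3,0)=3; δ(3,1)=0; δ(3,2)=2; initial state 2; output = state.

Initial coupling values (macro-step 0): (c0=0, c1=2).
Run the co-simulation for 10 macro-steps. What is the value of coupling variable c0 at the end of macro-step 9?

macro 1: S0 reads c1=2 → after 3×micro: 3; S1 reads c1=2 → after 1×micro: 0 ⇒ (c0=3, c1=0)
macro 2: S0 reads c1=0 → after 3×micro: 3; S1 reads c1=0 → after 1×micro: 1 ⇒ (c0=3, c1=1)
macro 3: S0 reads c1=1 → after 3×micro: 2; S1 reads c1=1 → after 1×micro: 0 ⇒ (c0=2, c1=0)
macro 4: S0 reads c1=0 → after 3×micro: 3; S1 reads c1=0 → after 1×micro: 1 ⇒ (c0=3, c1=1)
macro 5: S0 reads c1=1 → after 3×micro: 2; S1 reads c1=1 → after 1×micro: 0 ⇒ (c0=2, c1=0)
macro 6: S0 reads c1=0 → after 3×micro: 3; S1 reads c1=0 → after 1×micro: 1 ⇒ (c0=3, c1=1)
macro 7: S0 reads c1=1 → after 3×micro: 2; S1 reads c1=1 → after 1×micro: 0 ⇒ (c0=2, c1=0)
macro 8: S0 reads c1=0 → after 3×micro: 3; S1 reads c1=0 → after 1×micro: 1 ⇒ (c0=3, c1=1)
macro 9: S0 reads c1=1 → after 3×micro: 2; S1 reads c1=1 → after 1×micro: 0 ⇒ (c0=2, c1=0)
macro 10: S0 reads c1=0 → after 3×micro: 3; S1 reads c1=0 → after 1×micro: 1 ⇒ (c0=3, c1=1)

c0 at macro-step 9 = 2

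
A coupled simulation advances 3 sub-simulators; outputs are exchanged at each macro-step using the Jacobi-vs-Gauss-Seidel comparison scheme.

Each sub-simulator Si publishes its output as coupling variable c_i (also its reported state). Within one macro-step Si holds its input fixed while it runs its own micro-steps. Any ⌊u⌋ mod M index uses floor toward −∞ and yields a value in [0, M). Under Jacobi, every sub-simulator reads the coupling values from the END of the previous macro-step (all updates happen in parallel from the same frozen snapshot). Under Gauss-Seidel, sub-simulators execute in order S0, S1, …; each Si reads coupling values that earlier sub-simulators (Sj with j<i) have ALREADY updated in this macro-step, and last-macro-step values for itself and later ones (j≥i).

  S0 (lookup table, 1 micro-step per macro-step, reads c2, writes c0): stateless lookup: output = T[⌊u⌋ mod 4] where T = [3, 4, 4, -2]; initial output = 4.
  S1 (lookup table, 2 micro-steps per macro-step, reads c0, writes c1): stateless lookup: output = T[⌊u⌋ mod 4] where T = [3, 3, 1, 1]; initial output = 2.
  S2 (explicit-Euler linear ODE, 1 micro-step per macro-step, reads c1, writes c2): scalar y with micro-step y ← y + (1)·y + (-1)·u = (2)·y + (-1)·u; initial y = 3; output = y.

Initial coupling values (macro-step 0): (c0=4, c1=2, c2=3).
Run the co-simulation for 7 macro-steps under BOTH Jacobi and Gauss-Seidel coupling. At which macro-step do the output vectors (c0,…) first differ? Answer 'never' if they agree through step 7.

first divergence at macro-step: 1

[Jacobi] macro 1: S0 reads c2=3 → after 1×micro: -2; S1 reads c0=4 → after 2×micro: 3; S2 reads c1=2 → after 1×micro: 4 ⇒ (c0=-2, c1=3, c2=4)
[Jacobi] macro 2: S0 reads c2=4 → after 1×micro: 3; S1 reads c0=-2 → after 2×micro: 1; S2 reads c1=3 → after 1×micro: 5 ⇒ (c0=3, c1=1, c2=5)
[Jacobi] macro 3: S0 reads c2=5 → after 1×micro: 4; S1 reads c0=3 → after 2×micro: 1; S2 reads c1=1 → after 1×micro: 9 ⇒ (c0=4, c1=1, c2=9)
[Jacobi] macro 4: S0 reads c2=9 → after 1×micro: 4; S1 reads c0=4 → after 2×micro: 3; S2 reads c1=1 → after 1×micro: 17 ⇒ (c0=4, c1=3, c2=17)
[Jacobi] macro 5: S0 reads c2=17 → after 1×micro: 4; S1 reads c0=4 → after 2×micro: 3; S2 reads c1=3 → after 1×micro: 31 ⇒ (c0=4, c1=3, c2=31)
[Jacobi] macro 6: S0 reads c2=31 → after 1×micro: -2; S1 reads c0=4 → after 2×micro: 3; S2 reads c1=3 → after 1×micro: 59 ⇒ (c0=-2, c1=3, c2=59)
[Jacobi] macro 7: S0 reads c2=59 → after 1×micro: -2; S1 reads c0=-2 → after 2×micro: 1; S2 reads c1=3 → after 1×micro: 115 ⇒ (c0=-2, c1=1, c2=115)
[Gauss-Seidel] macro 1: S0 reads c2=3 → after 1×micro: -2; S1 reads c0=-2 → after 2×micro: 1; S2 reads c1=1 → after 1×micro: 5 ⇒ (c0=-2, c1=1, c2=5)
[Gauss-Seidel] macro 2: S0 reads c2=5 → after 1×micro: 4; S1 reads c0=4 → after 2×micro: 3; S2 reads c1=3 → after 1×micro: 7 ⇒ (c0=4, c1=3, c2=7)
[Gauss-Seidel] macro 3: S0 reads c2=7 → after 1×micro: -2; S1 reads c0=-2 → after 2×micro: 1; S2 reads c1=1 → after 1×micro: 13 ⇒ (c0=-2, c1=1, c2=13)
[Gauss-Seidel] macro 4: S0 reads c2=13 → after 1×micro: 4; S1 reads c0=4 → after 2×micro: 3; S2 reads c1=3 → after 1×micro: 23 ⇒ (c0=4, c1=3, c2=23)
[Gauss-Seidel] macro 5: S0 reads c2=23 → after 1×micro: -2; S1 reads c0=-2 → after 2×micro: 1; S2 reads c1=1 → after 1×micro: 45 ⇒ (c0=-2, c1=1, c2=45)
[Gauss-Seidel] macro 6: S0 reads c2=45 → after 1×micro: 4; S1 reads c0=4 → after 2×micro: 3; S2 reads c1=3 → after 1×micro: 87 ⇒ (c0=4, c1=3, c2=87)
[Gauss-Seidel] macro 7: S0 reads c2=87 → after 1×micro: -2; S1 reads c0=-2 → after 2×micro: 1; S2 reads c1=1 → after 1×micro: 173 ⇒ (c0=-2, c1=1, c2=173)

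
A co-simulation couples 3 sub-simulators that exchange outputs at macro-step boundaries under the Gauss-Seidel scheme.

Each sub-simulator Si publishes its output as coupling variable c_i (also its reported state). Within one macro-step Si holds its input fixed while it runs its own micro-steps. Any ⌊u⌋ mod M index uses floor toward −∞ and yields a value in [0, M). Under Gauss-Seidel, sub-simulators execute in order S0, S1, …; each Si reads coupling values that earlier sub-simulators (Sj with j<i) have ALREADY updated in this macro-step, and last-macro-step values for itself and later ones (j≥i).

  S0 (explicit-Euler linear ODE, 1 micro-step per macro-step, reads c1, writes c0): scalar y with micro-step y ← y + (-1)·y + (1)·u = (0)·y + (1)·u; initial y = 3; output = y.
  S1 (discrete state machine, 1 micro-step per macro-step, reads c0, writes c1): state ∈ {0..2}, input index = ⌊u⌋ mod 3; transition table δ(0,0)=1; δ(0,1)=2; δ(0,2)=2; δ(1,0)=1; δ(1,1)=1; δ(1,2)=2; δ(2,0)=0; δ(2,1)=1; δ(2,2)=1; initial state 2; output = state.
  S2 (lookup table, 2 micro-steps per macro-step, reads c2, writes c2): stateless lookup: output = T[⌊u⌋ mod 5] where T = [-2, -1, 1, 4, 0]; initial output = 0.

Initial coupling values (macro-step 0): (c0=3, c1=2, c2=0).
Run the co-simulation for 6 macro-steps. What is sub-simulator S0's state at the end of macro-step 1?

S0 state at macro-step 1 = 2

macro 1: S0 reads c1=2 → after 1×micro: 2; S1 reads c0=2 → after 1×micro: 1; S2 reads c2=0 → after 2×micro: -2 ⇒ (c0=2, c1=1, c2=-2)
macro 2: S0 reads c1=1 → after 1×micro: 1; S1 reads c0=1 → after 1×micro: 1; S2 reads c2=-2 → after 2×micro: 4 ⇒ (c0=1, c1=1, c2=4)
macro 3: S0 reads c1=1 → after 1×micro: 1; S1 reads c0=1 → after 1×micro: 1; S2 reads c2=4 → after 2×micro: 0 ⇒ (c0=1, c1=1, c2=0)
macro 4: S0 reads c1=1 → after 1×micro: 1; S1 reads c0=1 → after 1×micro: 1; S2 reads c2=0 → after 2×micro: -2 ⇒ (c0=1, c1=1, c2=-2)
macro 5: S0 reads c1=1 → after 1×micro: 1; S1 reads c0=1 → after 1×micro: 1; S2 reads c2=-2 → after 2×micro: 4 ⇒ (c0=1, c1=1, c2=4)
macro 6: S0 reads c1=1 → after 1×micro: 1; S1 reads c0=1 → after 1×micro: 1; S2 reads c2=4 → after 2×micro: 0 ⇒ (c0=1, c1=1, c2=0)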